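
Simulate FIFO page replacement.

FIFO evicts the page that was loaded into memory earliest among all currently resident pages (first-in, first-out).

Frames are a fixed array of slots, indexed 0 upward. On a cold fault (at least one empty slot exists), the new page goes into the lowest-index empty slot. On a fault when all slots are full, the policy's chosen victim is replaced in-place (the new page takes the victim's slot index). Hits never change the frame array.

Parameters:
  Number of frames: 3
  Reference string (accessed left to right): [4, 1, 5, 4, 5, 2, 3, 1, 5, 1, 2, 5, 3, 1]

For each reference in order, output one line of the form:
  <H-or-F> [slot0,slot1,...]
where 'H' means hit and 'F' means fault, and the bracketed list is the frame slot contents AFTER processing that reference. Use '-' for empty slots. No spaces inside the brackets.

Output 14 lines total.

F [4,-,-]
F [4,1,-]
F [4,1,5]
H [4,1,5]
H [4,1,5]
F [2,1,5]
F [2,3,5]
F [2,3,1]
F [5,3,1]
H [5,3,1]
F [5,2,1]
H [5,2,1]
F [5,2,3]
F [1,2,3]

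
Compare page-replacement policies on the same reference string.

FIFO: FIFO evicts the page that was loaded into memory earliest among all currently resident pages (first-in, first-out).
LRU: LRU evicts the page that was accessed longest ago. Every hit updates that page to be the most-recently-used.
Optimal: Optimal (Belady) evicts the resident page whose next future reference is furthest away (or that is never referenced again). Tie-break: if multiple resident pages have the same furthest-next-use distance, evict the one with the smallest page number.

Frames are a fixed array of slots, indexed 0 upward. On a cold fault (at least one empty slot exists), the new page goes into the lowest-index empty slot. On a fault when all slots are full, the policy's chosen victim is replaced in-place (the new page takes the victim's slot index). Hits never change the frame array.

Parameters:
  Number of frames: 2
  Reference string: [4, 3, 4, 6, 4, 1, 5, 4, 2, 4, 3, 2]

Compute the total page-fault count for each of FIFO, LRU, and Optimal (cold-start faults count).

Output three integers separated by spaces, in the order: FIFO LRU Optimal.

Answer: 9 9 7

Derivation:
--- FIFO ---
  step 0: ref 4 -> FAULT, frames=[4,-] (faults so far: 1)
  step 1: ref 3 -> FAULT, frames=[4,3] (faults so far: 2)
  step 2: ref 4 -> HIT, frames=[4,3] (faults so far: 2)
  step 3: ref 6 -> FAULT, evict 4, frames=[6,3] (faults so far: 3)
  step 4: ref 4 -> FAULT, evict 3, frames=[6,4] (faults so far: 4)
  step 5: ref 1 -> FAULT, evict 6, frames=[1,4] (faults so far: 5)
  step 6: ref 5 -> FAULT, evict 4, frames=[1,5] (faults so far: 6)
  step 7: ref 4 -> FAULT, evict 1, frames=[4,5] (faults so far: 7)
  step 8: ref 2 -> FAULT, evict 5, frames=[4,2] (faults so far: 8)
  step 9: ref 4 -> HIT, frames=[4,2] (faults so far: 8)
  step 10: ref 3 -> FAULT, evict 4, frames=[3,2] (faults so far: 9)
  step 11: ref 2 -> HIT, frames=[3,2] (faults so far: 9)
  FIFO total faults: 9
--- LRU ---
  step 0: ref 4 -> FAULT, frames=[4,-] (faults so far: 1)
  step 1: ref 3 -> FAULT, frames=[4,3] (faults so far: 2)
  step 2: ref 4 -> HIT, frames=[4,3] (faults so far: 2)
  step 3: ref 6 -> FAULT, evict 3, frames=[4,6] (faults so far: 3)
  step 4: ref 4 -> HIT, frames=[4,6] (faults so far: 3)
  step 5: ref 1 -> FAULT, evict 6, frames=[4,1] (faults so far: 4)
  step 6: ref 5 -> FAULT, evict 4, frames=[5,1] (faults so far: 5)
  step 7: ref 4 -> FAULT, evict 1, frames=[5,4] (faults so far: 6)
  step 8: ref 2 -> FAULT, evict 5, frames=[2,4] (faults so far: 7)
  step 9: ref 4 -> HIT, frames=[2,4] (faults so far: 7)
  step 10: ref 3 -> FAULT, evict 2, frames=[3,4] (faults so far: 8)
  step 11: ref 2 -> FAULT, evict 4, frames=[3,2] (faults so far: 9)
  LRU total faults: 9
--- Optimal ---
  step 0: ref 4 -> FAULT, frames=[4,-] (faults so far: 1)
  step 1: ref 3 -> FAULT, frames=[4,3] (faults so far: 2)
  step 2: ref 4 -> HIT, frames=[4,3] (faults so far: 2)
  step 3: ref 6 -> FAULT, evict 3, frames=[4,6] (faults so far: 3)
  step 4: ref 4 -> HIT, frames=[4,6] (faults so far: 3)
  step 5: ref 1 -> FAULT, evict 6, frames=[4,1] (faults so far: 4)
  step 6: ref 5 -> FAULT, evict 1, frames=[4,5] (faults so far: 5)
  step 7: ref 4 -> HIT, frames=[4,5] (faults so far: 5)
  step 8: ref 2 -> FAULT, evict 5, frames=[4,2] (faults so far: 6)
  step 9: ref 4 -> HIT, frames=[4,2] (faults so far: 6)
  step 10: ref 3 -> FAULT, evict 4, frames=[3,2] (faults so far: 7)
  step 11: ref 2 -> HIT, frames=[3,2] (faults so far: 7)
  Optimal total faults: 7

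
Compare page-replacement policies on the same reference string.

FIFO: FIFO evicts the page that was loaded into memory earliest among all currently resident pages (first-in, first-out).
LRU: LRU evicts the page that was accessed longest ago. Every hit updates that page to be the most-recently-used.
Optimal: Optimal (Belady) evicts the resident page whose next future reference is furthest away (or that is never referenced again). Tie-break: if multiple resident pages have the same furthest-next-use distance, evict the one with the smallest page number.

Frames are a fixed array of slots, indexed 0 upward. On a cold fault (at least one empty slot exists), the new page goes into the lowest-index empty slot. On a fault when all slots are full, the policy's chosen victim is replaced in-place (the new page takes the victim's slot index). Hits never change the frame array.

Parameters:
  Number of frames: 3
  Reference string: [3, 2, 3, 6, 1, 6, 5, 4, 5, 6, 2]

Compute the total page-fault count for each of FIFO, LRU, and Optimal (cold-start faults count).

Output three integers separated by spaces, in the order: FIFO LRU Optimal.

Answer: 8 7 7

Derivation:
--- FIFO ---
  step 0: ref 3 -> FAULT, frames=[3,-,-] (faults so far: 1)
  step 1: ref 2 -> FAULT, frames=[3,2,-] (faults so far: 2)
  step 2: ref 3 -> HIT, frames=[3,2,-] (faults so far: 2)
  step 3: ref 6 -> FAULT, frames=[3,2,6] (faults so far: 3)
  step 4: ref 1 -> FAULT, evict 3, frames=[1,2,6] (faults so far: 4)
  step 5: ref 6 -> HIT, frames=[1,2,6] (faults so far: 4)
  step 6: ref 5 -> FAULT, evict 2, frames=[1,5,6] (faults so far: 5)
  step 7: ref 4 -> FAULT, evict 6, frames=[1,5,4] (faults so far: 6)
  step 8: ref 5 -> HIT, frames=[1,5,4] (faults so far: 6)
  step 9: ref 6 -> FAULT, evict 1, frames=[6,5,4] (faults so far: 7)
  step 10: ref 2 -> FAULT, evict 5, frames=[6,2,4] (faults so far: 8)
  FIFO total faults: 8
--- LRU ---
  step 0: ref 3 -> FAULT, frames=[3,-,-] (faults so far: 1)
  step 1: ref 2 -> FAULT, frames=[3,2,-] (faults so far: 2)
  step 2: ref 3 -> HIT, frames=[3,2,-] (faults so far: 2)
  step 3: ref 6 -> FAULT, frames=[3,2,6] (faults so far: 3)
  step 4: ref 1 -> FAULT, evict 2, frames=[3,1,6] (faults so far: 4)
  step 5: ref 6 -> HIT, frames=[3,1,6] (faults so far: 4)
  step 6: ref 5 -> FAULT, evict 3, frames=[5,1,6] (faults so far: 5)
  step 7: ref 4 -> FAULT, evict 1, frames=[5,4,6] (faults so far: 6)
  step 8: ref 5 -> HIT, frames=[5,4,6] (faults so far: 6)
  step 9: ref 6 -> HIT, frames=[5,4,6] (faults so far: 6)
  step 10: ref 2 -> FAULT, evict 4, frames=[5,2,6] (faults so far: 7)
  LRU total faults: 7
--- Optimal ---
  step 0: ref 3 -> FAULT, frames=[3,-,-] (faults so far: 1)
  step 1: ref 2 -> FAULT, frames=[3,2,-] (faults so far: 2)
  step 2: ref 3 -> HIT, frames=[3,2,-] (faults so far: 2)
  step 3: ref 6 -> FAULT, frames=[3,2,6] (faults so far: 3)
  step 4: ref 1 -> FAULT, evict 3, frames=[1,2,6] (faults so far: 4)
  step 5: ref 6 -> HIT, frames=[1,2,6] (faults so far: 4)
  step 6: ref 5 -> FAULT, evict 1, frames=[5,2,6] (faults so far: 5)
  step 7: ref 4 -> FAULT, evict 2, frames=[5,4,6] (faults so far: 6)
  step 8: ref 5 -> HIT, frames=[5,4,6] (faults so far: 6)
  step 9: ref 6 -> HIT, frames=[5,4,6] (faults so far: 6)
  step 10: ref 2 -> FAULT, evict 4, frames=[5,2,6] (faults so far: 7)
  Optimal total faults: 7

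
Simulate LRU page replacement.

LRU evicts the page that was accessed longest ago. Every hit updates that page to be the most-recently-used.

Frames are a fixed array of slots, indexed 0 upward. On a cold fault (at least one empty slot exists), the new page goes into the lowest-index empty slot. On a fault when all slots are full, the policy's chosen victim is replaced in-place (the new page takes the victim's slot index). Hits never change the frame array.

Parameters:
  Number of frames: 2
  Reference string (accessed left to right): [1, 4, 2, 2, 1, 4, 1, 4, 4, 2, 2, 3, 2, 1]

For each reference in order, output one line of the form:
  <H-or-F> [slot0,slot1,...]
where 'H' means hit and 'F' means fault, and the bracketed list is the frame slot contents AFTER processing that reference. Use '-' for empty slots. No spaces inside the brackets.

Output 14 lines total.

F [1,-]
F [1,4]
F [2,4]
H [2,4]
F [2,1]
F [4,1]
H [4,1]
H [4,1]
H [4,1]
F [4,2]
H [4,2]
F [3,2]
H [3,2]
F [1,2]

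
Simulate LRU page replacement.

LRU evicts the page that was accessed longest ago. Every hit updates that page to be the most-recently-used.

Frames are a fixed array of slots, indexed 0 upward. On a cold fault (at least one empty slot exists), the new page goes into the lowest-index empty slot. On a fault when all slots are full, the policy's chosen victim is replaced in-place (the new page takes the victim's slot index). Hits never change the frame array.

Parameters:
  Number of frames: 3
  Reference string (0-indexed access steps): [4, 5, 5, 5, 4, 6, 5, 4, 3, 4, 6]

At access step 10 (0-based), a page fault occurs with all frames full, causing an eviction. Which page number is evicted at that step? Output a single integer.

Answer: 5

Derivation:
Step 0: ref 4 -> FAULT, frames=[4,-,-]
Step 1: ref 5 -> FAULT, frames=[4,5,-]
Step 2: ref 5 -> HIT, frames=[4,5,-]
Step 3: ref 5 -> HIT, frames=[4,5,-]
Step 4: ref 4 -> HIT, frames=[4,5,-]
Step 5: ref 6 -> FAULT, frames=[4,5,6]
Step 6: ref 5 -> HIT, frames=[4,5,6]
Step 7: ref 4 -> HIT, frames=[4,5,6]
Step 8: ref 3 -> FAULT, evict 6, frames=[4,5,3]
Step 9: ref 4 -> HIT, frames=[4,5,3]
Step 10: ref 6 -> FAULT, evict 5, frames=[4,6,3]
At step 10: evicted page 5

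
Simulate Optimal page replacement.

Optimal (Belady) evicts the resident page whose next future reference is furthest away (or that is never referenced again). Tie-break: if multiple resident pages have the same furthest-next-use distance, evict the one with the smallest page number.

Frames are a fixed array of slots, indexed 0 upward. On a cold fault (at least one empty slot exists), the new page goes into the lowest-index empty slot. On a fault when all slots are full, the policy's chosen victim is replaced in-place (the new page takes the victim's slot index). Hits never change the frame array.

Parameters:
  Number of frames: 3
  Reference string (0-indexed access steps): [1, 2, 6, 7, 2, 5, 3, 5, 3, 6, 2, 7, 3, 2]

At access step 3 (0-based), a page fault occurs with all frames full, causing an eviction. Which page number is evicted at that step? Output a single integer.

Step 0: ref 1 -> FAULT, frames=[1,-,-]
Step 1: ref 2 -> FAULT, frames=[1,2,-]
Step 2: ref 6 -> FAULT, frames=[1,2,6]
Step 3: ref 7 -> FAULT, evict 1, frames=[7,2,6]
At step 3: evicted page 1

Answer: 1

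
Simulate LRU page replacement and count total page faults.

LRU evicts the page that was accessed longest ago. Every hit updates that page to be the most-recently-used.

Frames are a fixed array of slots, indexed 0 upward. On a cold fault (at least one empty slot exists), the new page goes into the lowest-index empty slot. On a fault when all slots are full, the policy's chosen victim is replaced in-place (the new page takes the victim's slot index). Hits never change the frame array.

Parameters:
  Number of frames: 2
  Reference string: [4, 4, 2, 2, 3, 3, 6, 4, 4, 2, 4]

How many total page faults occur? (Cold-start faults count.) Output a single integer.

Step 0: ref 4 → FAULT, frames=[4,-]
Step 1: ref 4 → HIT, frames=[4,-]
Step 2: ref 2 → FAULT, frames=[4,2]
Step 3: ref 2 → HIT, frames=[4,2]
Step 4: ref 3 → FAULT (evict 4), frames=[3,2]
Step 5: ref 3 → HIT, frames=[3,2]
Step 6: ref 6 → FAULT (evict 2), frames=[3,6]
Step 7: ref 4 → FAULT (evict 3), frames=[4,6]
Step 8: ref 4 → HIT, frames=[4,6]
Step 9: ref 2 → FAULT (evict 6), frames=[4,2]
Step 10: ref 4 → HIT, frames=[4,2]
Total faults: 6

Answer: 6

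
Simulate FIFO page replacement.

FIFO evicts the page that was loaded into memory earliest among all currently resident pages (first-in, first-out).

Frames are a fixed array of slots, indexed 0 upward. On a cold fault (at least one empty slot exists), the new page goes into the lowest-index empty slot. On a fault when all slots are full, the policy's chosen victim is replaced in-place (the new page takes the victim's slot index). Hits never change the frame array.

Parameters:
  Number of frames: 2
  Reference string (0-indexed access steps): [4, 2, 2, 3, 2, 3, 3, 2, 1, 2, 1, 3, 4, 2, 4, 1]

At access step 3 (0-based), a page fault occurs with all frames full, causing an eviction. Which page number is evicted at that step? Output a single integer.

Answer: 4

Derivation:
Step 0: ref 4 -> FAULT, frames=[4,-]
Step 1: ref 2 -> FAULT, frames=[4,2]
Step 2: ref 2 -> HIT, frames=[4,2]
Step 3: ref 3 -> FAULT, evict 4, frames=[3,2]
At step 3: evicted page 4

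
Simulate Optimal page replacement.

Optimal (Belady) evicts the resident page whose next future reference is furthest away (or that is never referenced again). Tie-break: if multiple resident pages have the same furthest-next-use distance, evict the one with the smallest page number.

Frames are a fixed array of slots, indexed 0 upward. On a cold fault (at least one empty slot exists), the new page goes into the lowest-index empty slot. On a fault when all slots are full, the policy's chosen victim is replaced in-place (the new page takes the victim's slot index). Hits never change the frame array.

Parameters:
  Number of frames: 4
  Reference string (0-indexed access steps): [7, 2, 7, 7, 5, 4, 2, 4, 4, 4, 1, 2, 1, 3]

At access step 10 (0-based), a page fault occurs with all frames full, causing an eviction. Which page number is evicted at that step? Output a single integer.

Answer: 4

Derivation:
Step 0: ref 7 -> FAULT, frames=[7,-,-,-]
Step 1: ref 2 -> FAULT, frames=[7,2,-,-]
Step 2: ref 7 -> HIT, frames=[7,2,-,-]
Step 3: ref 7 -> HIT, frames=[7,2,-,-]
Step 4: ref 5 -> FAULT, frames=[7,2,5,-]
Step 5: ref 4 -> FAULT, frames=[7,2,5,4]
Step 6: ref 2 -> HIT, frames=[7,2,5,4]
Step 7: ref 4 -> HIT, frames=[7,2,5,4]
Step 8: ref 4 -> HIT, frames=[7,2,5,4]
Step 9: ref 4 -> HIT, frames=[7,2,5,4]
Step 10: ref 1 -> FAULT, evict 4, frames=[7,2,5,1]
At step 10: evicted page 4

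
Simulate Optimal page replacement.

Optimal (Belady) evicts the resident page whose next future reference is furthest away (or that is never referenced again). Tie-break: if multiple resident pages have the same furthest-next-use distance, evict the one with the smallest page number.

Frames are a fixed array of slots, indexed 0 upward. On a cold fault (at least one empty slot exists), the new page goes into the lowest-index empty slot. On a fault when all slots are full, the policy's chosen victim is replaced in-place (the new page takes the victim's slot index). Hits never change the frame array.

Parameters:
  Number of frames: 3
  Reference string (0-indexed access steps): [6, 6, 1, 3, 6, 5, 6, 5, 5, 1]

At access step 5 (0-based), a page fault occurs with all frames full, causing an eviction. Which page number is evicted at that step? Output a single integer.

Step 0: ref 6 -> FAULT, frames=[6,-,-]
Step 1: ref 6 -> HIT, frames=[6,-,-]
Step 2: ref 1 -> FAULT, frames=[6,1,-]
Step 3: ref 3 -> FAULT, frames=[6,1,3]
Step 4: ref 6 -> HIT, frames=[6,1,3]
Step 5: ref 5 -> FAULT, evict 3, frames=[6,1,5]
At step 5: evicted page 3

Answer: 3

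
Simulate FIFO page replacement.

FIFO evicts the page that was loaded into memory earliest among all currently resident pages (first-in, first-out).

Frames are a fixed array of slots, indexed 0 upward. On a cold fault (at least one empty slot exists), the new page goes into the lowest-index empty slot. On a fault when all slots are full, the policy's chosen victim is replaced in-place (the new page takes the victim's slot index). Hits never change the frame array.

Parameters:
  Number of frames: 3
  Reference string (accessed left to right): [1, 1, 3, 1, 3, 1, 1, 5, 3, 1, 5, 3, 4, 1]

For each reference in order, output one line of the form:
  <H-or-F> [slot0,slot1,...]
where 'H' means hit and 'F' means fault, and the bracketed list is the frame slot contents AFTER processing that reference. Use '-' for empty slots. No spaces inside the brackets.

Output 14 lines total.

F [1,-,-]
H [1,-,-]
F [1,3,-]
H [1,3,-]
H [1,3,-]
H [1,3,-]
H [1,3,-]
F [1,3,5]
H [1,3,5]
H [1,3,5]
H [1,3,5]
H [1,3,5]
F [4,3,5]
F [4,1,5]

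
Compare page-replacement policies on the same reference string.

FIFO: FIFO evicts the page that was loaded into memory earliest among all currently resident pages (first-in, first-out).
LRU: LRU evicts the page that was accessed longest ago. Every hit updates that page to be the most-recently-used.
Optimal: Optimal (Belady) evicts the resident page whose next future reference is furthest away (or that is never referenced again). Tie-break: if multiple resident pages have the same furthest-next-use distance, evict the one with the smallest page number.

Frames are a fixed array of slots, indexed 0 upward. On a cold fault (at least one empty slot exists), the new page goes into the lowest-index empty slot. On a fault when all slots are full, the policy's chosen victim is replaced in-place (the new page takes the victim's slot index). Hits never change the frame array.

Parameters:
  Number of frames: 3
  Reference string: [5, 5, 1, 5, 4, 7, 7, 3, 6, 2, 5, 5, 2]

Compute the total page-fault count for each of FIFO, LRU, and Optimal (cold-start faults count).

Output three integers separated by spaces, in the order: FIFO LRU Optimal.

Answer: 8 8 7

Derivation:
--- FIFO ---
  step 0: ref 5 -> FAULT, frames=[5,-,-] (faults so far: 1)
  step 1: ref 5 -> HIT, frames=[5,-,-] (faults so far: 1)
  step 2: ref 1 -> FAULT, frames=[5,1,-] (faults so far: 2)
  step 3: ref 5 -> HIT, frames=[5,1,-] (faults so far: 2)
  step 4: ref 4 -> FAULT, frames=[5,1,4] (faults so far: 3)
  step 5: ref 7 -> FAULT, evict 5, frames=[7,1,4] (faults so far: 4)
  step 6: ref 7 -> HIT, frames=[7,1,4] (faults so far: 4)
  step 7: ref 3 -> FAULT, evict 1, frames=[7,3,4] (faults so far: 5)
  step 8: ref 6 -> FAULT, evict 4, frames=[7,3,6] (faults so far: 6)
  step 9: ref 2 -> FAULT, evict 7, frames=[2,3,6] (faults so far: 7)
  step 10: ref 5 -> FAULT, evict 3, frames=[2,5,6] (faults so far: 8)
  step 11: ref 5 -> HIT, frames=[2,5,6] (faults so far: 8)
  step 12: ref 2 -> HIT, frames=[2,5,6] (faults so far: 8)
  FIFO total faults: 8
--- LRU ---
  step 0: ref 5 -> FAULT, frames=[5,-,-] (faults so far: 1)
  step 1: ref 5 -> HIT, frames=[5,-,-] (faults so far: 1)
  step 2: ref 1 -> FAULT, frames=[5,1,-] (faults so far: 2)
  step 3: ref 5 -> HIT, frames=[5,1,-] (faults so far: 2)
  step 4: ref 4 -> FAULT, frames=[5,1,4] (faults so far: 3)
  step 5: ref 7 -> FAULT, evict 1, frames=[5,7,4] (faults so far: 4)
  step 6: ref 7 -> HIT, frames=[5,7,4] (faults so far: 4)
  step 7: ref 3 -> FAULT, evict 5, frames=[3,7,4] (faults so far: 5)
  step 8: ref 6 -> FAULT, evict 4, frames=[3,7,6] (faults so far: 6)
  step 9: ref 2 -> FAULT, evict 7, frames=[3,2,6] (faults so far: 7)
  step 10: ref 5 -> FAULT, evict 3, frames=[5,2,6] (faults so far: 8)
  step 11: ref 5 -> HIT, frames=[5,2,6] (faults so far: 8)
  step 12: ref 2 -> HIT, frames=[5,2,6] (faults so far: 8)
  LRU total faults: 8
--- Optimal ---
  step 0: ref 5 -> FAULT, frames=[5,-,-] (faults so far: 1)
  step 1: ref 5 -> HIT, frames=[5,-,-] (faults so far: 1)
  step 2: ref 1 -> FAULT, frames=[5,1,-] (faults so far: 2)
  step 3: ref 5 -> HIT, frames=[5,1,-] (faults so far: 2)
  step 4: ref 4 -> FAULT, frames=[5,1,4] (faults so far: 3)
  step 5: ref 7 -> FAULT, evict 1, frames=[5,7,4] (faults so far: 4)
  step 6: ref 7 -> HIT, frames=[5,7,4] (faults so far: 4)
  step 7: ref 3 -> FAULT, evict 4, frames=[5,7,3] (faults so far: 5)
  step 8: ref 6 -> FAULT, evict 3, frames=[5,7,6] (faults so far: 6)
  step 9: ref 2 -> FAULT, evict 6, frames=[5,7,2] (faults so far: 7)
  step 10: ref 5 -> HIT, frames=[5,7,2] (faults so far: 7)
  step 11: ref 5 -> HIT, frames=[5,7,2] (faults so far: 7)
  step 12: ref 2 -> HIT, frames=[5,7,2] (faults so far: 7)
  Optimal total faults: 7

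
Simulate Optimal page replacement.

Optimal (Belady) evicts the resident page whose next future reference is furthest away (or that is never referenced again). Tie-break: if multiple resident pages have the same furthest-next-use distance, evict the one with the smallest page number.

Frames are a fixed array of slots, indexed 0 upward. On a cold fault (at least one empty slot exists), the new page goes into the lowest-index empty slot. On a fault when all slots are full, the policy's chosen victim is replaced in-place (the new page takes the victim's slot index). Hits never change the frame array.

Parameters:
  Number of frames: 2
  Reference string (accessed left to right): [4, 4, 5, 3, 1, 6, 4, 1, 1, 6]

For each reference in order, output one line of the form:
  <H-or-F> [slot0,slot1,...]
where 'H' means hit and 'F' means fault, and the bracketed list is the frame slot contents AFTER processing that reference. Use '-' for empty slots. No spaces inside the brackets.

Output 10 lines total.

F [4,-]
H [4,-]
F [4,5]
F [4,3]
F [4,1]
F [4,6]
H [4,6]
F [1,6]
H [1,6]
H [1,6]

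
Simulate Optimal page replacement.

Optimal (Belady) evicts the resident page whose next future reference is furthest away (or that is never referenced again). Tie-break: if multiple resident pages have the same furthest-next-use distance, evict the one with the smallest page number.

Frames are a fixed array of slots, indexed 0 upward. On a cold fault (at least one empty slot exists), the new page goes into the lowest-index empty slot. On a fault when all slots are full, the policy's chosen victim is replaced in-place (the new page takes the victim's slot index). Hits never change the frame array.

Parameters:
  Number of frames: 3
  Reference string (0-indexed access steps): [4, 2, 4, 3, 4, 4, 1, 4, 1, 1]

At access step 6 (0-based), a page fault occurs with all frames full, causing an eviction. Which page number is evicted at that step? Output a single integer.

Step 0: ref 4 -> FAULT, frames=[4,-,-]
Step 1: ref 2 -> FAULT, frames=[4,2,-]
Step 2: ref 4 -> HIT, frames=[4,2,-]
Step 3: ref 3 -> FAULT, frames=[4,2,3]
Step 4: ref 4 -> HIT, frames=[4,2,3]
Step 5: ref 4 -> HIT, frames=[4,2,3]
Step 6: ref 1 -> FAULT, evict 2, frames=[4,1,3]
At step 6: evicted page 2

Answer: 2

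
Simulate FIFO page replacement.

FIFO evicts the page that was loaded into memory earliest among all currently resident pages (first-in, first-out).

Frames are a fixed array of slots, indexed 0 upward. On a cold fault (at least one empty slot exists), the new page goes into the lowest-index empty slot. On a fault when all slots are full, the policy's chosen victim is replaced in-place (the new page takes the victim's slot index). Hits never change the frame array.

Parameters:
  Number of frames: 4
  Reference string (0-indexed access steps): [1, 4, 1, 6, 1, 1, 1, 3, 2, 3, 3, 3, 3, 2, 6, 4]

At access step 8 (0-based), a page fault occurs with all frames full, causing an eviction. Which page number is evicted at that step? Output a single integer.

Step 0: ref 1 -> FAULT, frames=[1,-,-,-]
Step 1: ref 4 -> FAULT, frames=[1,4,-,-]
Step 2: ref 1 -> HIT, frames=[1,4,-,-]
Step 3: ref 6 -> FAULT, frames=[1,4,6,-]
Step 4: ref 1 -> HIT, frames=[1,4,6,-]
Step 5: ref 1 -> HIT, frames=[1,4,6,-]
Step 6: ref 1 -> HIT, frames=[1,4,6,-]
Step 7: ref 3 -> FAULT, frames=[1,4,6,3]
Step 8: ref 2 -> FAULT, evict 1, frames=[2,4,6,3]
At step 8: evicted page 1

Answer: 1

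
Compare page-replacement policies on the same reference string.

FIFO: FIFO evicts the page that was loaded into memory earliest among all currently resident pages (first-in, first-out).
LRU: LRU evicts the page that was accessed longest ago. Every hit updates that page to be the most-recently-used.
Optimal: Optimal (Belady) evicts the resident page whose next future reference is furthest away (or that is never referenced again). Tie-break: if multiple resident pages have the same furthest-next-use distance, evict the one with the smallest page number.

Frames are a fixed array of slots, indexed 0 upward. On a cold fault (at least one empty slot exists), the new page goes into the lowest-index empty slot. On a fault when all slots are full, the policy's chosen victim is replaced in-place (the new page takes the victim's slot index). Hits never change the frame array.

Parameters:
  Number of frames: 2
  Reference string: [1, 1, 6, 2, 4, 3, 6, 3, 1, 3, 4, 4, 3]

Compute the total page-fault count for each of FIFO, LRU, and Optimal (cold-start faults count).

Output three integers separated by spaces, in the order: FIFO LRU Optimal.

--- FIFO ---
  step 0: ref 1 -> FAULT, frames=[1,-] (faults so far: 1)
  step 1: ref 1 -> HIT, frames=[1,-] (faults so far: 1)
  step 2: ref 6 -> FAULT, frames=[1,6] (faults so far: 2)
  step 3: ref 2 -> FAULT, evict 1, frames=[2,6] (faults so far: 3)
  step 4: ref 4 -> FAULT, evict 6, frames=[2,4] (faults so far: 4)
  step 5: ref 3 -> FAULT, evict 2, frames=[3,4] (faults so far: 5)
  step 6: ref 6 -> FAULT, evict 4, frames=[3,6] (faults so far: 6)
  step 7: ref 3 -> HIT, frames=[3,6] (faults so far: 6)
  step 8: ref 1 -> FAULT, evict 3, frames=[1,6] (faults so far: 7)
  step 9: ref 3 -> FAULT, evict 6, frames=[1,3] (faults so far: 8)
  step 10: ref 4 -> FAULT, evict 1, frames=[4,3] (faults so far: 9)
  step 11: ref 4 -> HIT, frames=[4,3] (faults so far: 9)
  step 12: ref 3 -> HIT, frames=[4,3] (faults so far: 9)
  FIFO total faults: 9
--- LRU ---
  step 0: ref 1 -> FAULT, frames=[1,-] (faults so far: 1)
  step 1: ref 1 -> HIT, frames=[1,-] (faults so far: 1)
  step 2: ref 6 -> FAULT, frames=[1,6] (faults so far: 2)
  step 3: ref 2 -> FAULT, evict 1, frames=[2,6] (faults so far: 3)
  step 4: ref 4 -> FAULT, evict 6, frames=[2,4] (faults so far: 4)
  step 5: ref 3 -> FAULT, evict 2, frames=[3,4] (faults so far: 5)
  step 6: ref 6 -> FAULT, evict 4, frames=[3,6] (faults so far: 6)
  step 7: ref 3 -> HIT, frames=[3,6] (faults so far: 6)
  step 8: ref 1 -> FAULT, evict 6, frames=[3,1] (faults so far: 7)
  step 9: ref 3 -> HIT, frames=[3,1] (faults so far: 7)
  step 10: ref 4 -> FAULT, evict 1, frames=[3,4] (faults so far: 8)
  step 11: ref 4 -> HIT, frames=[3,4] (faults so far: 8)
  step 12: ref 3 -> HIT, frames=[3,4] (faults so far: 8)
  LRU total faults: 8
--- Optimal ---
  step 0: ref 1 -> FAULT, frames=[1,-] (faults so far: 1)
  step 1: ref 1 -> HIT, frames=[1,-] (faults so far: 1)
  step 2: ref 6 -> FAULT, frames=[1,6] (faults so far: 2)
  step 3: ref 2 -> FAULT, evict 1, frames=[2,6] (faults so far: 3)
  step 4: ref 4 -> FAULT, evict 2, frames=[4,6] (faults so far: 4)
  step 5: ref 3 -> FAULT, evict 4, frames=[3,6] (faults so far: 5)
  step 6: ref 6 -> HIT, frames=[3,6] (faults so far: 5)
  step 7: ref 3 -> HIT, frames=[3,6] (faults so far: 5)
  step 8: ref 1 -> FAULT, evict 6, frames=[3,1] (faults so far: 6)
  step 9: ref 3 -> HIT, frames=[3,1] (faults so far: 6)
  step 10: ref 4 -> FAULT, evict 1, frames=[3,4] (faults so far: 7)
  step 11: ref 4 -> HIT, frames=[3,4] (faults so far: 7)
  step 12: ref 3 -> HIT, frames=[3,4] (faults so far: 7)
  Optimal total faults: 7

Answer: 9 8 7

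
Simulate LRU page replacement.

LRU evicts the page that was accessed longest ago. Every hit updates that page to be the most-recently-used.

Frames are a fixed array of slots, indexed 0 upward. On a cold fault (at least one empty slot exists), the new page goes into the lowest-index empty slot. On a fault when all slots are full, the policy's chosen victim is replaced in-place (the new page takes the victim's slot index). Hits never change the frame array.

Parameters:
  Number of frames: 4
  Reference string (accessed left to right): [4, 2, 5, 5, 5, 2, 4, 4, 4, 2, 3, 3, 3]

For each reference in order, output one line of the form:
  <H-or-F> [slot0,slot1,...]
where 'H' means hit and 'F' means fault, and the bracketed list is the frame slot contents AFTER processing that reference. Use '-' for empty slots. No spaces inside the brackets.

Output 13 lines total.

F [4,-,-,-]
F [4,2,-,-]
F [4,2,5,-]
H [4,2,5,-]
H [4,2,5,-]
H [4,2,5,-]
H [4,2,5,-]
H [4,2,5,-]
H [4,2,5,-]
H [4,2,5,-]
F [4,2,5,3]
H [4,2,5,3]
H [4,2,5,3]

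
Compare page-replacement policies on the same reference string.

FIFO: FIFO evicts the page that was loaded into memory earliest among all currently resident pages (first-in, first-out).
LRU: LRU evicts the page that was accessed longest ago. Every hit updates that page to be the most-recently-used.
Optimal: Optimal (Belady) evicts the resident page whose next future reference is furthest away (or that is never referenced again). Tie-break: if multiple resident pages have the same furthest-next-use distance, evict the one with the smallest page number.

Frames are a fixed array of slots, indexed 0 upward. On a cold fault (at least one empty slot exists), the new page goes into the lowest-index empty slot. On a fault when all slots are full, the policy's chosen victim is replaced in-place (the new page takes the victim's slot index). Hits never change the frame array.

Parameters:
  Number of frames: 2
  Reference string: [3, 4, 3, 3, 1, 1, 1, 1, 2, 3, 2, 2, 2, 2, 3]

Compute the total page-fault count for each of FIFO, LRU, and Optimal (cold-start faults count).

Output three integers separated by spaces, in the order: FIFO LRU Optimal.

--- FIFO ---
  step 0: ref 3 -> FAULT, frames=[3,-] (faults so far: 1)
  step 1: ref 4 -> FAULT, frames=[3,4] (faults so far: 2)
  step 2: ref 3 -> HIT, frames=[3,4] (faults so far: 2)
  step 3: ref 3 -> HIT, frames=[3,4] (faults so far: 2)
  step 4: ref 1 -> FAULT, evict 3, frames=[1,4] (faults so far: 3)
  step 5: ref 1 -> HIT, frames=[1,4] (faults so far: 3)
  step 6: ref 1 -> HIT, frames=[1,4] (faults so far: 3)
  step 7: ref 1 -> HIT, frames=[1,4] (faults so far: 3)
  step 8: ref 2 -> FAULT, evict 4, frames=[1,2] (faults so far: 4)
  step 9: ref 3 -> FAULT, evict 1, frames=[3,2] (faults so far: 5)
  step 10: ref 2 -> HIT, frames=[3,2] (faults so far: 5)
  step 11: ref 2 -> HIT, frames=[3,2] (faults so far: 5)
  step 12: ref 2 -> HIT, frames=[3,2] (faults so far: 5)
  step 13: ref 2 -> HIT, frames=[3,2] (faults so far: 5)
  step 14: ref 3 -> HIT, frames=[3,2] (faults so far: 5)
  FIFO total faults: 5
--- LRU ---
  step 0: ref 3 -> FAULT, frames=[3,-] (faults so far: 1)
  step 1: ref 4 -> FAULT, frames=[3,4] (faults so far: 2)
  step 2: ref 3 -> HIT, frames=[3,4] (faults so far: 2)
  step 3: ref 3 -> HIT, frames=[3,4] (faults so far: 2)
  step 4: ref 1 -> FAULT, evict 4, frames=[3,1] (faults so far: 3)
  step 5: ref 1 -> HIT, frames=[3,1] (faults so far: 3)
  step 6: ref 1 -> HIT, frames=[3,1] (faults so far: 3)
  step 7: ref 1 -> HIT, frames=[3,1] (faults so far: 3)
  step 8: ref 2 -> FAULT, evict 3, frames=[2,1] (faults so far: 4)
  step 9: ref 3 -> FAULT, evict 1, frames=[2,3] (faults so far: 5)
  step 10: ref 2 -> HIT, frames=[2,3] (faults so far: 5)
  step 11: ref 2 -> HIT, frames=[2,3] (faults so far: 5)
  step 12: ref 2 -> HIT, frames=[2,3] (faults so far: 5)
  step 13: ref 2 -> HIT, frames=[2,3] (faults so far: 5)
  step 14: ref 3 -> HIT, frames=[2,3] (faults so far: 5)
  LRU total faults: 5
--- Optimal ---
  step 0: ref 3 -> FAULT, frames=[3,-] (faults so far: 1)
  step 1: ref 4 -> FAULT, frames=[3,4] (faults so far: 2)
  step 2: ref 3 -> HIT, frames=[3,4] (faults so far: 2)
  step 3: ref 3 -> HIT, frames=[3,4] (faults so far: 2)
  step 4: ref 1 -> FAULT, evict 4, frames=[3,1] (faults so far: 3)
  step 5: ref 1 -> HIT, frames=[3,1] (faults so far: 3)
  step 6: ref 1 -> HIT, frames=[3,1] (faults so far: 3)
  step 7: ref 1 -> HIT, frames=[3,1] (faults so far: 3)
  step 8: ref 2 -> FAULT, evict 1, frames=[3,2] (faults so far: 4)
  step 9: ref 3 -> HIT, frames=[3,2] (faults so far: 4)
  step 10: ref 2 -> HIT, frames=[3,2] (faults so far: 4)
  step 11: ref 2 -> HIT, frames=[3,2] (faults so far: 4)
  step 12: ref 2 -> HIT, frames=[3,2] (faults so far: 4)
  step 13: ref 2 -> HIT, frames=[3,2] (faults so far: 4)
  step 14: ref 3 -> HIT, frames=[3,2] (faults so far: 4)
  Optimal total faults: 4

Answer: 5 5 4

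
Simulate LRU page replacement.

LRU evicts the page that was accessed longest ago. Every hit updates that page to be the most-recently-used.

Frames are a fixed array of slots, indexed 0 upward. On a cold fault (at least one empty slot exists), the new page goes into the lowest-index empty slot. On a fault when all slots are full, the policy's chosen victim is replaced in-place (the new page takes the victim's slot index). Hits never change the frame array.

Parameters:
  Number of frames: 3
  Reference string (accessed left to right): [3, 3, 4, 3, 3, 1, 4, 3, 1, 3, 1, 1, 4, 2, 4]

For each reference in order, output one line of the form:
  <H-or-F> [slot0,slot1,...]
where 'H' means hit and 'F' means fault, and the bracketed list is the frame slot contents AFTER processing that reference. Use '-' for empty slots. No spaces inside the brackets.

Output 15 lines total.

F [3,-,-]
H [3,-,-]
F [3,4,-]
H [3,4,-]
H [3,4,-]
F [3,4,1]
H [3,4,1]
H [3,4,1]
H [3,4,1]
H [3,4,1]
H [3,4,1]
H [3,4,1]
H [3,4,1]
F [2,4,1]
H [2,4,1]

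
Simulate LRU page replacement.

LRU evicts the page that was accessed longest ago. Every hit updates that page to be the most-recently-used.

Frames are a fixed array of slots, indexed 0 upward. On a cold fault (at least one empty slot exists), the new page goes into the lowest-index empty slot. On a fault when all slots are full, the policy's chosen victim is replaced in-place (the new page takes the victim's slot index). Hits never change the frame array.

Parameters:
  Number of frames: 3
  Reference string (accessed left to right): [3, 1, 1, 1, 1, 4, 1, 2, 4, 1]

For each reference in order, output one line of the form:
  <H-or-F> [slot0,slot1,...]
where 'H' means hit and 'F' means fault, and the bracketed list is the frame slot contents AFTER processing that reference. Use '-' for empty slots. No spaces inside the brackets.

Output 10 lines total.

F [3,-,-]
F [3,1,-]
H [3,1,-]
H [3,1,-]
H [3,1,-]
F [3,1,4]
H [3,1,4]
F [2,1,4]
H [2,1,4]
H [2,1,4]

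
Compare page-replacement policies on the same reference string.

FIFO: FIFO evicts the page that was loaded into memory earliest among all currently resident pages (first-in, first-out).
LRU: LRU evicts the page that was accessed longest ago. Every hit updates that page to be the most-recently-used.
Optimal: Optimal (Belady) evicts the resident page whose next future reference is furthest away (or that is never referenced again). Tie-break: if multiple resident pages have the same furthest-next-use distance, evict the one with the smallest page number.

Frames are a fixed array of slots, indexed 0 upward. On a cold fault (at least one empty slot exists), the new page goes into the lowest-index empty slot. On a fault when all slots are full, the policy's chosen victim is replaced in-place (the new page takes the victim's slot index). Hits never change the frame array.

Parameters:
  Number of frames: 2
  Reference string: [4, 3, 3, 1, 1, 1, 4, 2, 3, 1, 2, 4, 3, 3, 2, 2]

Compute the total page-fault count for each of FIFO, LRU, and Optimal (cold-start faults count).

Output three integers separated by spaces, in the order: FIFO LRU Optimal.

--- FIFO ---
  step 0: ref 4 -> FAULT, frames=[4,-] (faults so far: 1)
  step 1: ref 3 -> FAULT, frames=[4,3] (faults so far: 2)
  step 2: ref 3 -> HIT, frames=[4,3] (faults so far: 2)
  step 3: ref 1 -> FAULT, evict 4, frames=[1,3] (faults so far: 3)
  step 4: ref 1 -> HIT, frames=[1,3] (faults so far: 3)
  step 5: ref 1 -> HIT, frames=[1,3] (faults so far: 3)
  step 6: ref 4 -> FAULT, evict 3, frames=[1,4] (faults so far: 4)
  step 7: ref 2 -> FAULT, evict 1, frames=[2,4] (faults so far: 5)
  step 8: ref 3 -> FAULT, evict 4, frames=[2,3] (faults so far: 6)
  step 9: ref 1 -> FAULT, evict 2, frames=[1,3] (faults so far: 7)
  step 10: ref 2 -> FAULT, evict 3, frames=[1,2] (faults so far: 8)
  step 11: ref 4 -> FAULT, evict 1, frames=[4,2] (faults so far: 9)
  step 12: ref 3 -> FAULT, evict 2, frames=[4,3] (faults so far: 10)
  step 13: ref 3 -> HIT, frames=[4,3] (faults so far: 10)
  step 14: ref 2 -> FAULT, evict 4, frames=[2,3] (faults so far: 11)
  step 15: ref 2 -> HIT, frames=[2,3] (faults so far: 11)
  FIFO total faults: 11
--- LRU ---
  step 0: ref 4 -> FAULT, frames=[4,-] (faults so far: 1)
  step 1: ref 3 -> FAULT, frames=[4,3] (faults so far: 2)
  step 2: ref 3 -> HIT, frames=[4,3] (faults so far: 2)
  step 3: ref 1 -> FAULT, evict 4, frames=[1,3] (faults so far: 3)
  step 4: ref 1 -> HIT, frames=[1,3] (faults so far: 3)
  step 5: ref 1 -> HIT, frames=[1,3] (faults so far: 3)
  step 6: ref 4 -> FAULT, evict 3, frames=[1,4] (faults so far: 4)
  step 7: ref 2 -> FAULT, evict 1, frames=[2,4] (faults so far: 5)
  step 8: ref 3 -> FAULT, evict 4, frames=[2,3] (faults so far: 6)
  step 9: ref 1 -> FAULT, evict 2, frames=[1,3] (faults so far: 7)
  step 10: ref 2 -> FAULT, evict 3, frames=[1,2] (faults so far: 8)
  step 11: ref 4 -> FAULT, evict 1, frames=[4,2] (faults so far: 9)
  step 12: ref 3 -> FAULT, evict 2, frames=[4,3] (faults so far: 10)
  step 13: ref 3 -> HIT, frames=[4,3] (faults so far: 10)
  step 14: ref 2 -> FAULT, evict 4, frames=[2,3] (faults so far: 11)
  step 15: ref 2 -> HIT, frames=[2,3] (faults so far: 11)
  LRU total faults: 11
--- Optimal ---
  step 0: ref 4 -> FAULT, frames=[4,-] (faults so far: 1)
  step 1: ref 3 -> FAULT, frames=[4,3] (faults so far: 2)
  step 2: ref 3 -> HIT, frames=[4,3] (faults so far: 2)
  step 3: ref 1 -> FAULT, evict 3, frames=[4,1] (faults so far: 3)
  step 4: ref 1 -> HIT, frames=[4,1] (faults so far: 3)
  step 5: ref 1 -> HIT, frames=[4,1] (faults so far: 3)
  step 6: ref 4 -> HIT, frames=[4,1] (faults so far: 3)
  step 7: ref 2 -> FAULT, evict 4, frames=[2,1] (faults so far: 4)
  step 8: ref 3 -> FAULT, evict 2, frames=[3,1] (faults so far: 5)
  step 9: ref 1 -> HIT, frames=[3,1] (faults so far: 5)
  step 10: ref 2 -> FAULT, evict 1, frames=[3,2] (faults so far: 6)
  step 11: ref 4 -> FAULT, evict 2, frames=[3,4] (faults so far: 7)
  step 12: ref 3 -> HIT, frames=[3,4] (faults so far: 7)
  step 13: ref 3 -> HIT, frames=[3,4] (faults so far: 7)
  step 14: ref 2 -> FAULT, evict 3, frames=[2,4] (faults so far: 8)
  step 15: ref 2 -> HIT, frames=[2,4] (faults so far: 8)
  Optimal total faults: 8

Answer: 11 11 8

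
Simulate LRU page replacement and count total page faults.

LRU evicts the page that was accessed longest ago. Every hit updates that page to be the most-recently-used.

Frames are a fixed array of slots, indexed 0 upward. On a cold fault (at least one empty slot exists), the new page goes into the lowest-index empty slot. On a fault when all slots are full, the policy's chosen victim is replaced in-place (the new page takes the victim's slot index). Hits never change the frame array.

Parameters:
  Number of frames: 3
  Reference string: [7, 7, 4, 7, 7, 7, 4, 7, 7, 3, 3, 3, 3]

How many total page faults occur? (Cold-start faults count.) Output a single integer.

Answer: 3

Derivation:
Step 0: ref 7 → FAULT, frames=[7,-,-]
Step 1: ref 7 → HIT, frames=[7,-,-]
Step 2: ref 4 → FAULT, frames=[7,4,-]
Step 3: ref 7 → HIT, frames=[7,4,-]
Step 4: ref 7 → HIT, frames=[7,4,-]
Step 5: ref 7 → HIT, frames=[7,4,-]
Step 6: ref 4 → HIT, frames=[7,4,-]
Step 7: ref 7 → HIT, frames=[7,4,-]
Step 8: ref 7 → HIT, frames=[7,4,-]
Step 9: ref 3 → FAULT, frames=[7,4,3]
Step 10: ref 3 → HIT, frames=[7,4,3]
Step 11: ref 3 → HIT, frames=[7,4,3]
Step 12: ref 3 → HIT, frames=[7,4,3]
Total faults: 3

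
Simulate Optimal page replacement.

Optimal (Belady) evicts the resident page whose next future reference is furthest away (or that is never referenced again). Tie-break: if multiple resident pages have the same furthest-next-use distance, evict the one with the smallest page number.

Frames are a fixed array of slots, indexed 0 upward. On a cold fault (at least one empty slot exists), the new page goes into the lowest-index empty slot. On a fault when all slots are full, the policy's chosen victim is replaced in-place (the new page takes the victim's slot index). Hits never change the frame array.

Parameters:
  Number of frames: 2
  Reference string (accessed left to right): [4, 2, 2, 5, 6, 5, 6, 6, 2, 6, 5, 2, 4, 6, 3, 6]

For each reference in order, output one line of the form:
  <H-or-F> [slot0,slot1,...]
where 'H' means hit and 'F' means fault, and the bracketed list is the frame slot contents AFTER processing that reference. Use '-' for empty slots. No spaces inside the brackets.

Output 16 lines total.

F [4,-]
F [4,2]
H [4,2]
F [5,2]
F [5,6]
H [5,6]
H [5,6]
H [5,6]
F [2,6]
H [2,6]
F [2,5]
H [2,5]
F [4,5]
F [6,5]
F [6,3]
H [6,3]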